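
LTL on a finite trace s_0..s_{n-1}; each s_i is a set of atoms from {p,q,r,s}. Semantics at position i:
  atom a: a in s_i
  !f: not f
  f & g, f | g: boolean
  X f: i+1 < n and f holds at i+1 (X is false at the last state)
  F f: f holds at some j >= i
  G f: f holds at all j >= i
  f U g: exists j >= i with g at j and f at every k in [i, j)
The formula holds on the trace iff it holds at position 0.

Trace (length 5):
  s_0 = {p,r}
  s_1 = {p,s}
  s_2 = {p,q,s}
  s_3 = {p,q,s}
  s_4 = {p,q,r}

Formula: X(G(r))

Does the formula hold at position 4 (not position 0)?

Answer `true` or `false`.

s_0={p,r}: X(G(r))=False G(r)=False r=True
s_1={p,s}: X(G(r))=False G(r)=False r=False
s_2={p,q,s}: X(G(r))=False G(r)=False r=False
s_3={p,q,s}: X(G(r))=True G(r)=False r=False
s_4={p,q,r}: X(G(r))=False G(r)=True r=True
Evaluating at position 4: result = False

Answer: false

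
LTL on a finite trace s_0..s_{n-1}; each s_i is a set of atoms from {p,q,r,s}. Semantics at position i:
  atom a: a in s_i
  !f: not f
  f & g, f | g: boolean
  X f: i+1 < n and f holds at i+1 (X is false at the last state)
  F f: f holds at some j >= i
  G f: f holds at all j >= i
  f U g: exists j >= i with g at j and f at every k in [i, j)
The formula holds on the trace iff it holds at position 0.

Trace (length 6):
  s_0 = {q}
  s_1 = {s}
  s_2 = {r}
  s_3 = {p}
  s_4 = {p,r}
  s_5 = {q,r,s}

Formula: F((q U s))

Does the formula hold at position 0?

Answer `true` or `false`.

s_0={q}: F((q U s))=True (q U s)=True q=True s=False
s_1={s}: F((q U s))=True (q U s)=True q=False s=True
s_2={r}: F((q U s))=True (q U s)=False q=False s=False
s_3={p}: F((q U s))=True (q U s)=False q=False s=False
s_4={p,r}: F((q U s))=True (q U s)=False q=False s=False
s_5={q,r,s}: F((q U s))=True (q U s)=True q=True s=True

Answer: true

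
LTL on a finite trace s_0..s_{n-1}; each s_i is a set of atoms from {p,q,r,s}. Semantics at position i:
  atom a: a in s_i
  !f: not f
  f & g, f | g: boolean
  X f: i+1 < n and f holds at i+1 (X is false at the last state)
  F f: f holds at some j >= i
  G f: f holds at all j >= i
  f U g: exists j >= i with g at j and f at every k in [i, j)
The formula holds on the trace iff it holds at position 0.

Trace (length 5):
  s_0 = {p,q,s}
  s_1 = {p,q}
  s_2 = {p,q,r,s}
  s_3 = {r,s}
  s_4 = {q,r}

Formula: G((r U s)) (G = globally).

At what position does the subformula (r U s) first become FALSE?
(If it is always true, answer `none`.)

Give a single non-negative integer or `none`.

Answer: 1

Derivation:
s_0={p,q,s}: (r U s)=True r=False s=True
s_1={p,q}: (r U s)=False r=False s=False
s_2={p,q,r,s}: (r U s)=True r=True s=True
s_3={r,s}: (r U s)=True r=True s=True
s_4={q,r}: (r U s)=False r=True s=False
G((r U s)) holds globally = False
First violation at position 1.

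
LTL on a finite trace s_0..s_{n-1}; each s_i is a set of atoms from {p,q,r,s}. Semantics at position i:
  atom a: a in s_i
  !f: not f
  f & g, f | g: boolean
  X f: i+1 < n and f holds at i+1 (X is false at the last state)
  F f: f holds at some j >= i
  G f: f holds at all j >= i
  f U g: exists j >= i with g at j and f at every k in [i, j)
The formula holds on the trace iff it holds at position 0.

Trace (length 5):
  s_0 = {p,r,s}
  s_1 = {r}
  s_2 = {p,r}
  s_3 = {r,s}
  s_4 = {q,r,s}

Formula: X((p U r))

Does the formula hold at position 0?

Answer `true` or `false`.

s_0={p,r,s}: X((p U r))=True (p U r)=True p=True r=True
s_1={r}: X((p U r))=True (p U r)=True p=False r=True
s_2={p,r}: X((p U r))=True (p U r)=True p=True r=True
s_3={r,s}: X((p U r))=True (p U r)=True p=False r=True
s_4={q,r,s}: X((p U r))=False (p U r)=True p=False r=True

Answer: true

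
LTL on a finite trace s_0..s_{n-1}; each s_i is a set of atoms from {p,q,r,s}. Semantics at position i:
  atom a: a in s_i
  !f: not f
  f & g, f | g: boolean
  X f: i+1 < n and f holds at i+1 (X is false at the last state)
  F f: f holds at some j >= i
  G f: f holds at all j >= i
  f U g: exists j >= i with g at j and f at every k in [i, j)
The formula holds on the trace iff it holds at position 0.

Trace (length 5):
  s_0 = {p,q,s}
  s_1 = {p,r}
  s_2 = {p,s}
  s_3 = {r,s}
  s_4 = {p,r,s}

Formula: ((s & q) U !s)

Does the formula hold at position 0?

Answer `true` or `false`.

Answer: true

Derivation:
s_0={p,q,s}: ((s & q) U !s)=True (s & q)=True s=True q=True !s=False
s_1={p,r}: ((s & q) U !s)=True (s & q)=False s=False q=False !s=True
s_2={p,s}: ((s & q) U !s)=False (s & q)=False s=True q=False !s=False
s_3={r,s}: ((s & q) U !s)=False (s & q)=False s=True q=False !s=False
s_4={p,r,s}: ((s & q) U !s)=False (s & q)=False s=True q=False !s=False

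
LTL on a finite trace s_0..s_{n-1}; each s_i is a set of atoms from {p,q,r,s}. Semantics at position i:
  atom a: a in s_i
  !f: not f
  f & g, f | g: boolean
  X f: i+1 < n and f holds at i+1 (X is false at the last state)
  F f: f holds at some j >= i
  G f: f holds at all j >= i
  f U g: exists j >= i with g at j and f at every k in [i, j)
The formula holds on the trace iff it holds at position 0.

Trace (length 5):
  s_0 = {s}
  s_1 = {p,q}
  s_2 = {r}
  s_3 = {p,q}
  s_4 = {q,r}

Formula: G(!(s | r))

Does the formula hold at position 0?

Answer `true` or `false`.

Answer: false

Derivation:
s_0={s}: G(!(s | r))=False !(s | r)=False (s | r)=True s=True r=False
s_1={p,q}: G(!(s | r))=False !(s | r)=True (s | r)=False s=False r=False
s_2={r}: G(!(s | r))=False !(s | r)=False (s | r)=True s=False r=True
s_3={p,q}: G(!(s | r))=False !(s | r)=True (s | r)=False s=False r=False
s_4={q,r}: G(!(s | r))=False !(s | r)=False (s | r)=True s=False r=True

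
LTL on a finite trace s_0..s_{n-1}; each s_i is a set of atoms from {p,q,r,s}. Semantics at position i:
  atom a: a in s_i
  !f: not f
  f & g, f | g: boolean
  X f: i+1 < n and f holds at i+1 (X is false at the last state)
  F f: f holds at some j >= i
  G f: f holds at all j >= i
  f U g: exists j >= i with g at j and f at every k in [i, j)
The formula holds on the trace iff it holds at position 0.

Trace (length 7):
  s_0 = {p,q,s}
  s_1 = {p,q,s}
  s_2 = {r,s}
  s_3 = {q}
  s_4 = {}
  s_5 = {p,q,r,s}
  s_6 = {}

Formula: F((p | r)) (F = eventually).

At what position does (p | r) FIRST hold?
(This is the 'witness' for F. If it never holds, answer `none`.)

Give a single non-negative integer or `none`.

Answer: 0

Derivation:
s_0={p,q,s}: (p | r)=True p=True r=False
s_1={p,q,s}: (p | r)=True p=True r=False
s_2={r,s}: (p | r)=True p=False r=True
s_3={q}: (p | r)=False p=False r=False
s_4={}: (p | r)=False p=False r=False
s_5={p,q,r,s}: (p | r)=True p=True r=True
s_6={}: (p | r)=False p=False r=False
F((p | r)) holds; first witness at position 0.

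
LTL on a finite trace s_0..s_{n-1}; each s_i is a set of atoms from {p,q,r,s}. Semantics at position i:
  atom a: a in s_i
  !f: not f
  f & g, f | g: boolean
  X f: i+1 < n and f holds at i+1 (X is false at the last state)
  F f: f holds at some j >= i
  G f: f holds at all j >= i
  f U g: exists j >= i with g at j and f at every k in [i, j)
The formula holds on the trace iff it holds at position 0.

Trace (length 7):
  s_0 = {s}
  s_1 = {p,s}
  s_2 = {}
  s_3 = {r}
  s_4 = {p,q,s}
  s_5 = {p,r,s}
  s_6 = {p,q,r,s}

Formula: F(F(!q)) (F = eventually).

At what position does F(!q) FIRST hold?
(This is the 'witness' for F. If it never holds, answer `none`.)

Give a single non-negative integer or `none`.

Answer: 0

Derivation:
s_0={s}: F(!q)=True !q=True q=False
s_1={p,s}: F(!q)=True !q=True q=False
s_2={}: F(!q)=True !q=True q=False
s_3={r}: F(!q)=True !q=True q=False
s_4={p,q,s}: F(!q)=True !q=False q=True
s_5={p,r,s}: F(!q)=True !q=True q=False
s_6={p,q,r,s}: F(!q)=False !q=False q=True
F(F(!q)) holds; first witness at position 0.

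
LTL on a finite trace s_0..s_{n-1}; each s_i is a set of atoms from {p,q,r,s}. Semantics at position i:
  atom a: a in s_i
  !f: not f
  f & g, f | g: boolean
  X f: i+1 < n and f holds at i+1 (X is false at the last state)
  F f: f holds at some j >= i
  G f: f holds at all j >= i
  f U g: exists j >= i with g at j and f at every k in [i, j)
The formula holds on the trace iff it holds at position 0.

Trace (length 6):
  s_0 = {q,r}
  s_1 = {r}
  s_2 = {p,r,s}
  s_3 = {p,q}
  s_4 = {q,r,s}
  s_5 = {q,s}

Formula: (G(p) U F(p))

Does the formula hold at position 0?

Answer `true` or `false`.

s_0={q,r}: (G(p) U F(p))=True G(p)=False p=False F(p)=True
s_1={r}: (G(p) U F(p))=True G(p)=False p=False F(p)=True
s_2={p,r,s}: (G(p) U F(p))=True G(p)=False p=True F(p)=True
s_3={p,q}: (G(p) U F(p))=True G(p)=False p=True F(p)=True
s_4={q,r,s}: (G(p) U F(p))=False G(p)=False p=False F(p)=False
s_5={q,s}: (G(p) U F(p))=False G(p)=False p=False F(p)=False

Answer: true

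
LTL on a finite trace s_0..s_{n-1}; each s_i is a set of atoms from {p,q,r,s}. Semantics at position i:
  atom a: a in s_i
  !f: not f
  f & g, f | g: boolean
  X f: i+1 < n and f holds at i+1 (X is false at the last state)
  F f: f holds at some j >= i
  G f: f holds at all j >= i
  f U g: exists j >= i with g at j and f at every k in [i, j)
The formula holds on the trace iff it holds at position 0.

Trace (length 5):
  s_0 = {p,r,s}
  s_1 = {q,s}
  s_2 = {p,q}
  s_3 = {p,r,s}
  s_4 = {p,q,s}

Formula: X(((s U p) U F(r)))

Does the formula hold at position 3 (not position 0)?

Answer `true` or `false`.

s_0={p,r,s}: X(((s U p) U F(r)))=True ((s U p) U F(r))=True (s U p)=True s=True p=True F(r)=True r=True
s_1={q,s}: X(((s U p) U F(r)))=True ((s U p) U F(r))=True (s U p)=True s=True p=False F(r)=True r=False
s_2={p,q}: X(((s U p) U F(r)))=True ((s U p) U F(r))=True (s U p)=True s=False p=True F(r)=True r=False
s_3={p,r,s}: X(((s U p) U F(r)))=False ((s U p) U F(r))=True (s U p)=True s=True p=True F(r)=True r=True
s_4={p,q,s}: X(((s U p) U F(r)))=False ((s U p) U F(r))=False (s U p)=True s=True p=True F(r)=False r=False
Evaluating at position 3: result = False

Answer: false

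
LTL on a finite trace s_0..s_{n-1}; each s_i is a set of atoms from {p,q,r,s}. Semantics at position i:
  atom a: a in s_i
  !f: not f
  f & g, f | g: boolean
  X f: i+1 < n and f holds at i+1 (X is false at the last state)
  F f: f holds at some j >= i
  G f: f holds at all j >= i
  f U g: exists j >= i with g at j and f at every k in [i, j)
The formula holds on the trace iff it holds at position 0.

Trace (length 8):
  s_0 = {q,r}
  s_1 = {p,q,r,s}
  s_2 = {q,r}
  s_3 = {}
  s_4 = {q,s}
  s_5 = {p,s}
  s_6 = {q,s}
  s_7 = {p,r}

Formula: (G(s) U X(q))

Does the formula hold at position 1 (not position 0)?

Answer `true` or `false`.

Answer: true

Derivation:
s_0={q,r}: (G(s) U X(q))=True G(s)=False s=False X(q)=True q=True
s_1={p,q,r,s}: (G(s) U X(q))=True G(s)=False s=True X(q)=True q=True
s_2={q,r}: (G(s) U X(q))=False G(s)=False s=False X(q)=False q=True
s_3={}: (G(s) U X(q))=True G(s)=False s=False X(q)=True q=False
s_4={q,s}: (G(s) U X(q))=False G(s)=False s=True X(q)=False q=True
s_5={p,s}: (G(s) U X(q))=True G(s)=False s=True X(q)=True q=False
s_6={q,s}: (G(s) U X(q))=False G(s)=False s=True X(q)=False q=True
s_7={p,r}: (G(s) U X(q))=False G(s)=False s=False X(q)=False q=False
Evaluating at position 1: result = True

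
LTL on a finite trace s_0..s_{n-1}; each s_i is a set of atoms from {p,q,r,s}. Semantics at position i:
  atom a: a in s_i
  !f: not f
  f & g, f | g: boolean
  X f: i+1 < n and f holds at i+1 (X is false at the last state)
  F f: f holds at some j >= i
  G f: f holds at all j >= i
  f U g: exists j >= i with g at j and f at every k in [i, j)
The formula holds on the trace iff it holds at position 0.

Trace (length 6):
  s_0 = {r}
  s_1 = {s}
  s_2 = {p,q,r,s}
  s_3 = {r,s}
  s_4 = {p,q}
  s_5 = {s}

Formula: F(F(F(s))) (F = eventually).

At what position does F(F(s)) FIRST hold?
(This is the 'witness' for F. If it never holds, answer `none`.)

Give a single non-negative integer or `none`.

Answer: 0

Derivation:
s_0={r}: F(F(s))=True F(s)=True s=False
s_1={s}: F(F(s))=True F(s)=True s=True
s_2={p,q,r,s}: F(F(s))=True F(s)=True s=True
s_3={r,s}: F(F(s))=True F(s)=True s=True
s_4={p,q}: F(F(s))=True F(s)=True s=False
s_5={s}: F(F(s))=True F(s)=True s=True
F(F(F(s))) holds; first witness at position 0.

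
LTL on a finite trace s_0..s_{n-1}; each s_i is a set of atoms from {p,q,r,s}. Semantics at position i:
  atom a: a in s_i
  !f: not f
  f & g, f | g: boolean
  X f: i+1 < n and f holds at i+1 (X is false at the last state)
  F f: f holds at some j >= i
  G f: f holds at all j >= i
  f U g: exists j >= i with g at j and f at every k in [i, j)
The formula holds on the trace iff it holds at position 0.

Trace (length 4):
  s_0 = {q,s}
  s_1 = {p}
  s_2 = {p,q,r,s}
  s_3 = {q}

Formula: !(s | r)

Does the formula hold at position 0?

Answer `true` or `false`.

Answer: false

Derivation:
s_0={q,s}: !(s | r)=False (s | r)=True s=True r=False
s_1={p}: !(s | r)=True (s | r)=False s=False r=False
s_2={p,q,r,s}: !(s | r)=False (s | r)=True s=True r=True
s_3={q}: !(s | r)=True (s | r)=False s=False r=False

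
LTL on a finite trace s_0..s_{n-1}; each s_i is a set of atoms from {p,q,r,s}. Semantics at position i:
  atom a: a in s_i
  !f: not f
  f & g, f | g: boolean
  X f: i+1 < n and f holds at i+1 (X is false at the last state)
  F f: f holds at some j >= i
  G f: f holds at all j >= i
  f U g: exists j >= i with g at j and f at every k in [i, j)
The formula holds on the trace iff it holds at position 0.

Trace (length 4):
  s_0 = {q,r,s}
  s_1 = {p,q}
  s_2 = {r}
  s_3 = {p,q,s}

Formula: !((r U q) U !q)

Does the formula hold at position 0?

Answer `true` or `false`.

Answer: false

Derivation:
s_0={q,r,s}: !((r U q) U !q)=False ((r U q) U !q)=True (r U q)=True r=True q=True !q=False
s_1={p,q}: !((r U q) U !q)=False ((r U q) U !q)=True (r U q)=True r=False q=True !q=False
s_2={r}: !((r U q) U !q)=False ((r U q) U !q)=True (r U q)=True r=True q=False !q=True
s_3={p,q,s}: !((r U q) U !q)=True ((r U q) U !q)=False (r U q)=True r=False q=True !q=False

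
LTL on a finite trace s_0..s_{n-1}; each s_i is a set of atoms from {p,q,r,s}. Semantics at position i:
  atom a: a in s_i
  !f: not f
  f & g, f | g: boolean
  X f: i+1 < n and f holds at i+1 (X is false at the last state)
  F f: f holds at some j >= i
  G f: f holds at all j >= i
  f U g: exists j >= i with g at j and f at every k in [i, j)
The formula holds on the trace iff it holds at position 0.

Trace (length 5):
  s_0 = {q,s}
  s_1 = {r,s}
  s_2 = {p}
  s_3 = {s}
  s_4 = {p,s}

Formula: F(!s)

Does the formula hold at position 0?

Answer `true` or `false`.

Answer: true

Derivation:
s_0={q,s}: F(!s)=True !s=False s=True
s_1={r,s}: F(!s)=True !s=False s=True
s_2={p}: F(!s)=True !s=True s=False
s_3={s}: F(!s)=False !s=False s=True
s_4={p,s}: F(!s)=False !s=False s=True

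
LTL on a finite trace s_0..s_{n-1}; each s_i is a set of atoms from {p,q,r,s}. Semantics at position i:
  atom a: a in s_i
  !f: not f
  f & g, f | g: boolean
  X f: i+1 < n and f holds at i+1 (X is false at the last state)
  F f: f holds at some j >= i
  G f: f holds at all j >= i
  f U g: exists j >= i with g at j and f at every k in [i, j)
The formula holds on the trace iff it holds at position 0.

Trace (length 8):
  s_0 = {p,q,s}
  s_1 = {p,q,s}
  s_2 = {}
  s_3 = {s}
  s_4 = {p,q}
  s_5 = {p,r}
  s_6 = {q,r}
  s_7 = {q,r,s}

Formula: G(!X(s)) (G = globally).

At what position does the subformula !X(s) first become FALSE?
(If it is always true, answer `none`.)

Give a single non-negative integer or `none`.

s_0={p,q,s}: !X(s)=False X(s)=True s=True
s_1={p,q,s}: !X(s)=True X(s)=False s=True
s_2={}: !X(s)=False X(s)=True s=False
s_3={s}: !X(s)=True X(s)=False s=True
s_4={p,q}: !X(s)=True X(s)=False s=False
s_5={p,r}: !X(s)=True X(s)=False s=False
s_6={q,r}: !X(s)=False X(s)=True s=False
s_7={q,r,s}: !X(s)=True X(s)=False s=True
G(!X(s)) holds globally = False
First violation at position 0.

Answer: 0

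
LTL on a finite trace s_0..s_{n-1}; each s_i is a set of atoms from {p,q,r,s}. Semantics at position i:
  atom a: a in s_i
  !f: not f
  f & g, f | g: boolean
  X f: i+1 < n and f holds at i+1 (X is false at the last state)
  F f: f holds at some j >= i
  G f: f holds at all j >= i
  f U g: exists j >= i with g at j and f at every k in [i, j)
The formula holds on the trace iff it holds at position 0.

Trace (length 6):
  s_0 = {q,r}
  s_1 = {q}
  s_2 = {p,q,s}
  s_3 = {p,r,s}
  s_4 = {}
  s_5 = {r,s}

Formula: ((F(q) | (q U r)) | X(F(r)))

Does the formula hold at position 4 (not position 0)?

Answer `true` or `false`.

Answer: true

Derivation:
s_0={q,r}: ((F(q) | (q U r)) | X(F(r)))=True (F(q) | (q U r))=True F(q)=True q=True (q U r)=True r=True X(F(r))=True F(r)=True
s_1={q}: ((F(q) | (q U r)) | X(F(r)))=True (F(q) | (q U r))=True F(q)=True q=True (q U r)=True r=False X(F(r))=True F(r)=True
s_2={p,q,s}: ((F(q) | (q U r)) | X(F(r)))=True (F(q) | (q U r))=True F(q)=True q=True (q U r)=True r=False X(F(r))=True F(r)=True
s_3={p,r,s}: ((F(q) | (q U r)) | X(F(r)))=True (F(q) | (q U r))=True F(q)=False q=False (q U r)=True r=True X(F(r))=True F(r)=True
s_4={}: ((F(q) | (q U r)) | X(F(r)))=True (F(q) | (q U r))=False F(q)=False q=False (q U r)=False r=False X(F(r))=True F(r)=True
s_5={r,s}: ((F(q) | (q U r)) | X(F(r)))=True (F(q) | (q U r))=True F(q)=False q=False (q U r)=True r=True X(F(r))=False F(r)=True
Evaluating at position 4: result = True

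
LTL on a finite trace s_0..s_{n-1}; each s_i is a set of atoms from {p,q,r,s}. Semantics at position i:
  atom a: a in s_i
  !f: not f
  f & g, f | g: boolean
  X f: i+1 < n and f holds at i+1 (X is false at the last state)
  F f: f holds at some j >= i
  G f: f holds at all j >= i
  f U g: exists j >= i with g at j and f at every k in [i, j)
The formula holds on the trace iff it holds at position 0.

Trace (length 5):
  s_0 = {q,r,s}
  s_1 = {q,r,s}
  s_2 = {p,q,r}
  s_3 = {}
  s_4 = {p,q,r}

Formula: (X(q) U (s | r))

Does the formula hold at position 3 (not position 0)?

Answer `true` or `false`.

s_0={q,r,s}: (X(q) U (s | r))=True X(q)=True q=True (s | r)=True s=True r=True
s_1={q,r,s}: (X(q) U (s | r))=True X(q)=True q=True (s | r)=True s=True r=True
s_2={p,q,r}: (X(q) U (s | r))=True X(q)=False q=True (s | r)=True s=False r=True
s_3={}: (X(q) U (s | r))=True X(q)=True q=False (s | r)=False s=False r=False
s_4={p,q,r}: (X(q) U (s | r))=True X(q)=False q=True (s | r)=True s=False r=True
Evaluating at position 3: result = True

Answer: true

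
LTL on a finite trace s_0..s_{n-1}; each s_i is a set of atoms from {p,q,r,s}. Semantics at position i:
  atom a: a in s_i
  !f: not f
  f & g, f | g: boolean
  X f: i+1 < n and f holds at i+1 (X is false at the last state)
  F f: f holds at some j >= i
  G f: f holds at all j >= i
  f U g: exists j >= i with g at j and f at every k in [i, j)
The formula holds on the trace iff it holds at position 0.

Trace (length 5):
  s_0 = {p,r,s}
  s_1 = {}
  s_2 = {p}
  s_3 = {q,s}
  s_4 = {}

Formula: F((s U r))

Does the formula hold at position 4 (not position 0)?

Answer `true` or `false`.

s_0={p,r,s}: F((s U r))=True (s U r)=True s=True r=True
s_1={}: F((s U r))=False (s U r)=False s=False r=False
s_2={p}: F((s U r))=False (s U r)=False s=False r=False
s_3={q,s}: F((s U r))=False (s U r)=False s=True r=False
s_4={}: F((s U r))=False (s U r)=False s=False r=False
Evaluating at position 4: result = False

Answer: false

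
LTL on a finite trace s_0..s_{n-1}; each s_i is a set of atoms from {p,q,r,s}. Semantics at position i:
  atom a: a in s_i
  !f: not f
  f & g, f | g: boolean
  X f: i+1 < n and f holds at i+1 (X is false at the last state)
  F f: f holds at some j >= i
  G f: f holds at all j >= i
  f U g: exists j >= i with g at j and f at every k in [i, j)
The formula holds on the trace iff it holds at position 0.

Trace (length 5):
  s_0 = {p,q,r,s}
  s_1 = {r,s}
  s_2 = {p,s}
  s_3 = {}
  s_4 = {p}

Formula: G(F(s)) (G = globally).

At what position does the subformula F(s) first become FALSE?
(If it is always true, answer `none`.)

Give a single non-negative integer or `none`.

Answer: 3

Derivation:
s_0={p,q,r,s}: F(s)=True s=True
s_1={r,s}: F(s)=True s=True
s_2={p,s}: F(s)=True s=True
s_3={}: F(s)=False s=False
s_4={p}: F(s)=False s=False
G(F(s)) holds globally = False
First violation at position 3.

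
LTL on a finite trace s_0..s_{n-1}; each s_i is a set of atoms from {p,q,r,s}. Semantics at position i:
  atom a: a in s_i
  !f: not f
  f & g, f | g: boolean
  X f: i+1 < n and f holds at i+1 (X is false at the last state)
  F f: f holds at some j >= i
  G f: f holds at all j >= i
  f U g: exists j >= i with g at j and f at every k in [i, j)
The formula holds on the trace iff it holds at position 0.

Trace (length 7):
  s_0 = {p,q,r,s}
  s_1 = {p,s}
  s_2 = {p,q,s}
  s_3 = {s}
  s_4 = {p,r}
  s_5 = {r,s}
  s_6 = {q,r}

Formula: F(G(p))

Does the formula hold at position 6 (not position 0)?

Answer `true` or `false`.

s_0={p,q,r,s}: F(G(p))=False G(p)=False p=True
s_1={p,s}: F(G(p))=False G(p)=False p=True
s_2={p,q,s}: F(G(p))=False G(p)=False p=True
s_3={s}: F(G(p))=False G(p)=False p=False
s_4={p,r}: F(G(p))=False G(p)=False p=True
s_5={r,s}: F(G(p))=False G(p)=False p=False
s_6={q,r}: F(G(p))=False G(p)=False p=False
Evaluating at position 6: result = False

Answer: false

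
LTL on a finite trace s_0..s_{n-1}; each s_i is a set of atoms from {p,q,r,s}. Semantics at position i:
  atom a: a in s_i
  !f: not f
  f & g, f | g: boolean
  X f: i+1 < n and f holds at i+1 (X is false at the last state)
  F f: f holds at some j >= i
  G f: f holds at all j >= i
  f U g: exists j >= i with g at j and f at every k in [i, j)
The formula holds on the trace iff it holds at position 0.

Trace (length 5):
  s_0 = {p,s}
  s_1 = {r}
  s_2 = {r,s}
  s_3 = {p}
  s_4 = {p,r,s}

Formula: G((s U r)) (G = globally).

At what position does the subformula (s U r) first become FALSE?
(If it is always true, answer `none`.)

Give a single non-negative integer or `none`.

Answer: 3

Derivation:
s_0={p,s}: (s U r)=True s=True r=False
s_1={r}: (s U r)=True s=False r=True
s_2={r,s}: (s U r)=True s=True r=True
s_3={p}: (s U r)=False s=False r=False
s_4={p,r,s}: (s U r)=True s=True r=True
G((s U r)) holds globally = False
First violation at position 3.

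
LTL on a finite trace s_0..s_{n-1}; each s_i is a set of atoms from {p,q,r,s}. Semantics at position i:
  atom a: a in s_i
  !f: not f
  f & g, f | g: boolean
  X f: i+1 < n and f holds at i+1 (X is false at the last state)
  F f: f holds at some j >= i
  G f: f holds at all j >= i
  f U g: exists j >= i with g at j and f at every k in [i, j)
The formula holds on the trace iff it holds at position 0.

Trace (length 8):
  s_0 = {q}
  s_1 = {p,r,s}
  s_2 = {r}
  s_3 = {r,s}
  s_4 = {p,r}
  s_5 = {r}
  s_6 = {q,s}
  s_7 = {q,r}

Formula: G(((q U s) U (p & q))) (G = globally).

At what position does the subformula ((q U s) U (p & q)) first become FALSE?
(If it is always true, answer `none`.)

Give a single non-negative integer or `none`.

s_0={q}: ((q U s) U (p & q))=False (q U s)=True q=True s=False (p & q)=False p=False
s_1={p,r,s}: ((q U s) U (p & q))=False (q U s)=True q=False s=True (p & q)=False p=True
s_2={r}: ((q U s) U (p & q))=False (q U s)=False q=False s=False (p & q)=False p=False
s_3={r,s}: ((q U s) U (p & q))=False (q U s)=True q=False s=True (p & q)=False p=False
s_4={p,r}: ((q U s) U (p & q))=False (q U s)=False q=False s=False (p & q)=False p=True
s_5={r}: ((q U s) U (p & q))=False (q U s)=False q=False s=False (p & q)=False p=False
s_6={q,s}: ((q U s) U (p & q))=False (q U s)=True q=True s=True (p & q)=False p=False
s_7={q,r}: ((q U s) U (p & q))=False (q U s)=False q=True s=False (p & q)=False p=False
G(((q U s) U (p & q))) holds globally = False
First violation at position 0.

Answer: 0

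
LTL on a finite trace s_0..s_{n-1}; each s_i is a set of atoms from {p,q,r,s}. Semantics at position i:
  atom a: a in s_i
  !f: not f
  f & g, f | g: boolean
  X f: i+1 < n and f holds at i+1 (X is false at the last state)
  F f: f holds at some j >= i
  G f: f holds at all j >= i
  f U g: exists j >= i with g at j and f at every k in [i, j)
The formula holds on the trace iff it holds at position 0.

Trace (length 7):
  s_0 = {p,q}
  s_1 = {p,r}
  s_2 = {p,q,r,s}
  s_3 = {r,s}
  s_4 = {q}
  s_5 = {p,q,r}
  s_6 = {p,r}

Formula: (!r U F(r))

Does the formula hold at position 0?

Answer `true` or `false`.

s_0={p,q}: (!r U F(r))=True !r=True r=False F(r)=True
s_1={p,r}: (!r U F(r))=True !r=False r=True F(r)=True
s_2={p,q,r,s}: (!r U F(r))=True !r=False r=True F(r)=True
s_3={r,s}: (!r U F(r))=True !r=False r=True F(r)=True
s_4={q}: (!r U F(r))=True !r=True r=False F(r)=True
s_5={p,q,r}: (!r U F(r))=True !r=False r=True F(r)=True
s_6={p,r}: (!r U F(r))=True !r=False r=True F(r)=True

Answer: true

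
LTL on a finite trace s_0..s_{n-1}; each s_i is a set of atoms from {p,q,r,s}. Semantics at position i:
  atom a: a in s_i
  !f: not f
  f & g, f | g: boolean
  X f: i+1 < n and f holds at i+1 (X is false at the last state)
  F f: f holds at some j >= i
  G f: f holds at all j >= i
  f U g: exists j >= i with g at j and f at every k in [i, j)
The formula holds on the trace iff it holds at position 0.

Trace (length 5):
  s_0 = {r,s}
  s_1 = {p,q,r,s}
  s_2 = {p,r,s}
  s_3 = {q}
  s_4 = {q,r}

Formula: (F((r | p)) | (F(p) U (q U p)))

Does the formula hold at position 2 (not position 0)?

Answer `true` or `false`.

s_0={r,s}: (F((r | p)) | (F(p) U (q U p)))=True F((r | p))=True (r | p)=True r=True p=False (F(p) U (q U p))=True F(p)=True (q U p)=False q=False
s_1={p,q,r,s}: (F((r | p)) | (F(p) U (q U p)))=True F((r | p))=True (r | p)=True r=True p=True (F(p) U (q U p))=True F(p)=True (q U p)=True q=True
s_2={p,r,s}: (F((r | p)) | (F(p) U (q U p)))=True F((r | p))=True (r | p)=True r=True p=True (F(p) U (q U p))=True F(p)=True (q U p)=True q=False
s_3={q}: (F((r | p)) | (F(p) U (q U p)))=True F((r | p))=True (r | p)=False r=False p=False (F(p) U (q U p))=False F(p)=False (q U p)=False q=True
s_4={q,r}: (F((r | p)) | (F(p) U (q U p)))=True F((r | p))=True (r | p)=True r=True p=False (F(p) U (q U p))=False F(p)=False (q U p)=False q=True
Evaluating at position 2: result = True

Answer: true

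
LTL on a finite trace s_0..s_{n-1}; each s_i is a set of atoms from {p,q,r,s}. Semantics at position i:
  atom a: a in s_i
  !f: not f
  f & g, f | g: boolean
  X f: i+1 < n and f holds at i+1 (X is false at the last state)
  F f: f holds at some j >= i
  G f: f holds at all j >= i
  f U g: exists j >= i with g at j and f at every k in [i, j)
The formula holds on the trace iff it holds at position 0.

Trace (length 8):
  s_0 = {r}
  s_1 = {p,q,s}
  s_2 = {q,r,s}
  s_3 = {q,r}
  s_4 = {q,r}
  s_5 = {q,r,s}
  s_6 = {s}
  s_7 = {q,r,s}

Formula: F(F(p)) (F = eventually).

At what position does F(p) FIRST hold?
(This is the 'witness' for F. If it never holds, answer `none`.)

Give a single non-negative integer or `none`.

Answer: 0

Derivation:
s_0={r}: F(p)=True p=False
s_1={p,q,s}: F(p)=True p=True
s_2={q,r,s}: F(p)=False p=False
s_3={q,r}: F(p)=False p=False
s_4={q,r}: F(p)=False p=False
s_5={q,r,s}: F(p)=False p=False
s_6={s}: F(p)=False p=False
s_7={q,r,s}: F(p)=False p=False
F(F(p)) holds; first witness at position 0.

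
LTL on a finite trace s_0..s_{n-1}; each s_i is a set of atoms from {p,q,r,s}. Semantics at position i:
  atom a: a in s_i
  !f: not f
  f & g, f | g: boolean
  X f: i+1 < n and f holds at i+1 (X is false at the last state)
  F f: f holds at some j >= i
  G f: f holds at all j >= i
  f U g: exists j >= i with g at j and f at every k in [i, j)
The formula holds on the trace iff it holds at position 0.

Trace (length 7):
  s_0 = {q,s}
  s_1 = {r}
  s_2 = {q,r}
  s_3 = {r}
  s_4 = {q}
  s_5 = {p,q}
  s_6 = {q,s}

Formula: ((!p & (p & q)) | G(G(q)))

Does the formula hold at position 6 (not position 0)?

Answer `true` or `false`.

Answer: true

Derivation:
s_0={q,s}: ((!p & (p & q)) | G(G(q)))=False (!p & (p & q))=False !p=True p=False (p & q)=False q=True G(G(q))=False G(q)=False
s_1={r}: ((!p & (p & q)) | G(G(q)))=False (!p & (p & q))=False !p=True p=False (p & q)=False q=False G(G(q))=False G(q)=False
s_2={q,r}: ((!p & (p & q)) | G(G(q)))=False (!p & (p & q))=False !p=True p=False (p & q)=False q=True G(G(q))=False G(q)=False
s_3={r}: ((!p & (p & q)) | G(G(q)))=False (!p & (p & q))=False !p=True p=False (p & q)=False q=False G(G(q))=False G(q)=False
s_4={q}: ((!p & (p & q)) | G(G(q)))=True (!p & (p & q))=False !p=True p=False (p & q)=False q=True G(G(q))=True G(q)=True
s_5={p,q}: ((!p & (p & q)) | G(G(q)))=True (!p & (p & q))=False !p=False p=True (p & q)=True q=True G(G(q))=True G(q)=True
s_6={q,s}: ((!p & (p & q)) | G(G(q)))=True (!p & (p & q))=False !p=True p=False (p & q)=False q=True G(G(q))=True G(q)=True
Evaluating at position 6: result = True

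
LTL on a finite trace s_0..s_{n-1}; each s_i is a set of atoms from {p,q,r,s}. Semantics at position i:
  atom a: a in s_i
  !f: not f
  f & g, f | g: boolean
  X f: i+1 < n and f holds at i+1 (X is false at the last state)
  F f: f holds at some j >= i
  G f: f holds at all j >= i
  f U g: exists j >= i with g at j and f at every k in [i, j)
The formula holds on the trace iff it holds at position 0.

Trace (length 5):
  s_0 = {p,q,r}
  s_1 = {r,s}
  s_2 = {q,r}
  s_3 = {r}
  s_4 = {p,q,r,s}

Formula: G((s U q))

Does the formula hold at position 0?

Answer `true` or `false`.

s_0={p,q,r}: G((s U q))=False (s U q)=True s=False q=True
s_1={r,s}: G((s U q))=False (s U q)=True s=True q=False
s_2={q,r}: G((s U q))=False (s U q)=True s=False q=True
s_3={r}: G((s U q))=False (s U q)=False s=False q=False
s_4={p,q,r,s}: G((s U q))=True (s U q)=True s=True q=True

Answer: false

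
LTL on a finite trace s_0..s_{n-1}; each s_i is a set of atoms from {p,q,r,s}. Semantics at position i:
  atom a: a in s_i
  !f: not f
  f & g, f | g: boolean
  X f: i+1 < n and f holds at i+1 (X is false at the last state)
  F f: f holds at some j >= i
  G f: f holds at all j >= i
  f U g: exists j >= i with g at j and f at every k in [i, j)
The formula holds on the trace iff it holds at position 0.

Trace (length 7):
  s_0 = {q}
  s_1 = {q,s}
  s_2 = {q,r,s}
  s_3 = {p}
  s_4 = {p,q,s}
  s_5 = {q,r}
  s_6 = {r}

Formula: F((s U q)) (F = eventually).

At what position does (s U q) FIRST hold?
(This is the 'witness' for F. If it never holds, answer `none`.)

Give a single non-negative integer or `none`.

Answer: 0

Derivation:
s_0={q}: (s U q)=True s=False q=True
s_1={q,s}: (s U q)=True s=True q=True
s_2={q,r,s}: (s U q)=True s=True q=True
s_3={p}: (s U q)=False s=False q=False
s_4={p,q,s}: (s U q)=True s=True q=True
s_5={q,r}: (s U q)=True s=False q=True
s_6={r}: (s U q)=False s=False q=False
F((s U q)) holds; first witness at position 0.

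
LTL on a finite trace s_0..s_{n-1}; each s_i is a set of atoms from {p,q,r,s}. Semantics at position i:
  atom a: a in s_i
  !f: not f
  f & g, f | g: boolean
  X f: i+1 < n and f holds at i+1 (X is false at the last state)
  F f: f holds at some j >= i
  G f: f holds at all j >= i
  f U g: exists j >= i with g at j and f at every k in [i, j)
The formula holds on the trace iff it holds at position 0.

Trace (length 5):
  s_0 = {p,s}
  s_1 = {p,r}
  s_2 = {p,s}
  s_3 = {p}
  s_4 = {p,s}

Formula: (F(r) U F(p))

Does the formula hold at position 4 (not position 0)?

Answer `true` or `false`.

s_0={p,s}: (F(r) U F(p))=True F(r)=True r=False F(p)=True p=True
s_1={p,r}: (F(r) U F(p))=True F(r)=True r=True F(p)=True p=True
s_2={p,s}: (F(r) U F(p))=True F(r)=False r=False F(p)=True p=True
s_3={p}: (F(r) U F(p))=True F(r)=False r=False F(p)=True p=True
s_4={p,s}: (F(r) U F(p))=True F(r)=False r=False F(p)=True p=True
Evaluating at position 4: result = True

Answer: true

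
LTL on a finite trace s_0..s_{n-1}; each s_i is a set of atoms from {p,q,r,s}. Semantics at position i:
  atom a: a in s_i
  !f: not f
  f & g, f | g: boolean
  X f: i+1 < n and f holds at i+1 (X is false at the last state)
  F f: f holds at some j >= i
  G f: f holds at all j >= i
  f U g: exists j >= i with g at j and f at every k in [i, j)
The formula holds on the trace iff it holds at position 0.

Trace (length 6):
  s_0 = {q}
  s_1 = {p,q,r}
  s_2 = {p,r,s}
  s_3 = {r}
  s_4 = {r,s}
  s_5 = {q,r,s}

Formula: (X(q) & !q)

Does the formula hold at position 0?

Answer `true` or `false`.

s_0={q}: (X(q) & !q)=False X(q)=True q=True !q=False
s_1={p,q,r}: (X(q) & !q)=False X(q)=False q=True !q=False
s_2={p,r,s}: (X(q) & !q)=False X(q)=False q=False !q=True
s_3={r}: (X(q) & !q)=False X(q)=False q=False !q=True
s_4={r,s}: (X(q) & !q)=True X(q)=True q=False !q=True
s_5={q,r,s}: (X(q) & !q)=False X(q)=False q=True !q=False

Answer: false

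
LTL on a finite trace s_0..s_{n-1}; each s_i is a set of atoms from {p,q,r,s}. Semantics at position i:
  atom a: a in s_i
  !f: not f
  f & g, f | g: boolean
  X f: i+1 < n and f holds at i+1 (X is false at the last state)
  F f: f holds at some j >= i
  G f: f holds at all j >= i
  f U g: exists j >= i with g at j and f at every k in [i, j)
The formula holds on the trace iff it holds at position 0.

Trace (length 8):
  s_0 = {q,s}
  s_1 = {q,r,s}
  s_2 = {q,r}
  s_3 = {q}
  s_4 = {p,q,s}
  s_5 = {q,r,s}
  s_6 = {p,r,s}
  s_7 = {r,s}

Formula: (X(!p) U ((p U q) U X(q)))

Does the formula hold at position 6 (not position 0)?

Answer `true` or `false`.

s_0={q,s}: (X(!p) U ((p U q) U X(q)))=True X(!p)=True !p=True p=False ((p U q) U X(q))=True (p U q)=True q=True X(q)=True
s_1={q,r,s}: (X(!p) U ((p U q) U X(q)))=True X(!p)=True !p=True p=False ((p U q) U X(q))=True (p U q)=True q=True X(q)=True
s_2={q,r}: (X(!p) U ((p U q) U X(q)))=True X(!p)=True !p=True p=False ((p U q) U X(q))=True (p U q)=True q=True X(q)=True
s_3={q}: (X(!p) U ((p U q) U X(q)))=True X(!p)=False !p=True p=False ((p U q) U X(q))=True (p U q)=True q=True X(q)=True
s_4={p,q,s}: (X(!p) U ((p U q) U X(q)))=True X(!p)=True !p=False p=True ((p U q) U X(q))=True (p U q)=True q=True X(q)=True
s_5={q,r,s}: (X(!p) U ((p U q) U X(q)))=False X(!p)=False !p=True p=False ((p U q) U X(q))=False (p U q)=True q=True X(q)=False
s_6={p,r,s}: (X(!p) U ((p U q) U X(q)))=False X(!p)=True !p=False p=True ((p U q) U X(q))=False (p U q)=False q=False X(q)=False
s_7={r,s}: (X(!p) U ((p U q) U X(q)))=False X(!p)=False !p=True p=False ((p U q) U X(q))=False (p U q)=False q=False X(q)=False
Evaluating at position 6: result = False

Answer: false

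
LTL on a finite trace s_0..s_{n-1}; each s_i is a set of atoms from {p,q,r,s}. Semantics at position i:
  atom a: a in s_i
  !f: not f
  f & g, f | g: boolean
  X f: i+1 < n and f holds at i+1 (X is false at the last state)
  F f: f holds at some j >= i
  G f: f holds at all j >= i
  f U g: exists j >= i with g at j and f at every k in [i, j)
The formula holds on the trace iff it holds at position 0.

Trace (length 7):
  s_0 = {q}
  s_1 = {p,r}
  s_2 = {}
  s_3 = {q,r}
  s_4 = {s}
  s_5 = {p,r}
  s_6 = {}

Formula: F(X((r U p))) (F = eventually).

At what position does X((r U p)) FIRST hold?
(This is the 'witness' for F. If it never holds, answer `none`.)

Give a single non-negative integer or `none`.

s_0={q}: X((r U p))=True (r U p)=False r=False p=False
s_1={p,r}: X((r U p))=False (r U p)=True r=True p=True
s_2={}: X((r U p))=False (r U p)=False r=False p=False
s_3={q,r}: X((r U p))=False (r U p)=False r=True p=False
s_4={s}: X((r U p))=True (r U p)=False r=False p=False
s_5={p,r}: X((r U p))=False (r U p)=True r=True p=True
s_6={}: X((r U p))=False (r U p)=False r=False p=False
F(X((r U p))) holds; first witness at position 0.

Answer: 0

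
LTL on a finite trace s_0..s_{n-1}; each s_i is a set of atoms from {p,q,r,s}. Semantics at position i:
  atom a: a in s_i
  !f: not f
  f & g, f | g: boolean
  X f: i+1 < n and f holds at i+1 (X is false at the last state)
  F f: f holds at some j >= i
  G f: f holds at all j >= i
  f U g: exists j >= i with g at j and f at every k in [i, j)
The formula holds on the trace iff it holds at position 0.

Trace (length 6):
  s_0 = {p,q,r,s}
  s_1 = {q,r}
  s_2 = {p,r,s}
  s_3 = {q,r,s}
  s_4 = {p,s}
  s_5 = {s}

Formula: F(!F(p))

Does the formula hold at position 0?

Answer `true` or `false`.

s_0={p,q,r,s}: F(!F(p))=True !F(p)=False F(p)=True p=True
s_1={q,r}: F(!F(p))=True !F(p)=False F(p)=True p=False
s_2={p,r,s}: F(!F(p))=True !F(p)=False F(p)=True p=True
s_3={q,r,s}: F(!F(p))=True !F(p)=False F(p)=True p=False
s_4={p,s}: F(!F(p))=True !F(p)=False F(p)=True p=True
s_5={s}: F(!F(p))=True !F(p)=True F(p)=False p=False

Answer: true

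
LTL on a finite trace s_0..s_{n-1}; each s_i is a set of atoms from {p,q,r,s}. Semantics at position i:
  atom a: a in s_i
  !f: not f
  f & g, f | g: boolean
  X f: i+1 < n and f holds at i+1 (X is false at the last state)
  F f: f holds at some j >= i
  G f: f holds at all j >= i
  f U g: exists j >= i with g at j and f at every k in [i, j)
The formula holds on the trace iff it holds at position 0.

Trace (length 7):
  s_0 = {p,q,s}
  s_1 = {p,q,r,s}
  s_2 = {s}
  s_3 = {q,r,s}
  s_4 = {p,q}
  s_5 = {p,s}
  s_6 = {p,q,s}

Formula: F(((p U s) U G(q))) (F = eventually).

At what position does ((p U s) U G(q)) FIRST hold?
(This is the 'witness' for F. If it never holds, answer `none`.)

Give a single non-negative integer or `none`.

s_0={p,q,s}: ((p U s) U G(q))=True (p U s)=True p=True s=True G(q)=False q=True
s_1={p,q,r,s}: ((p U s) U G(q))=True (p U s)=True p=True s=True G(q)=False q=True
s_2={s}: ((p U s) U G(q))=True (p U s)=True p=False s=True G(q)=False q=False
s_3={q,r,s}: ((p U s) U G(q))=True (p U s)=True p=False s=True G(q)=False q=True
s_4={p,q}: ((p U s) U G(q))=True (p U s)=True p=True s=False G(q)=False q=True
s_5={p,s}: ((p U s) U G(q))=True (p U s)=True p=True s=True G(q)=False q=False
s_6={p,q,s}: ((p U s) U G(q))=True (p U s)=True p=True s=True G(q)=True q=True
F(((p U s) U G(q))) holds; first witness at position 0.

Answer: 0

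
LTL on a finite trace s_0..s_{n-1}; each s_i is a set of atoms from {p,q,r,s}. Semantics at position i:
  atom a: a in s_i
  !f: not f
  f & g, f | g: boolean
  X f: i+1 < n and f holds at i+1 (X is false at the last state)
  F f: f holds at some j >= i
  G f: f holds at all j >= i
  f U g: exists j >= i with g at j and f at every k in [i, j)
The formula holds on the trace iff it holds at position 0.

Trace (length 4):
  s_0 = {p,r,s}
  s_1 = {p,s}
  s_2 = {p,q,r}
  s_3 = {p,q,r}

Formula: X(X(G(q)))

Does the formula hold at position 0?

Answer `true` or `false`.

Answer: true

Derivation:
s_0={p,r,s}: X(X(G(q)))=True X(G(q))=False G(q)=False q=False
s_1={p,s}: X(X(G(q)))=True X(G(q))=True G(q)=False q=False
s_2={p,q,r}: X(X(G(q)))=False X(G(q))=True G(q)=True q=True
s_3={p,q,r}: X(X(G(q)))=False X(G(q))=False G(q)=True q=True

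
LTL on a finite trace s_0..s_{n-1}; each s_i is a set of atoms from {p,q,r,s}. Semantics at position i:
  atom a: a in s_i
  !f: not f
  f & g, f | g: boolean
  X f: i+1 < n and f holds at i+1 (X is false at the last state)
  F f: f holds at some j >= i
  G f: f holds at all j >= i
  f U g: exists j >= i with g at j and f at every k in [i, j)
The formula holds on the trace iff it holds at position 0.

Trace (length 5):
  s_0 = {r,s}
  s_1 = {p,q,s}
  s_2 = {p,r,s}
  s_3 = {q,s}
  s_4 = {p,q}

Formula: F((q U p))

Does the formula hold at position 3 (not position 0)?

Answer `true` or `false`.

s_0={r,s}: F((q U p))=True (q U p)=False q=False p=False
s_1={p,q,s}: F((q U p))=True (q U p)=True q=True p=True
s_2={p,r,s}: F((q U p))=True (q U p)=True q=False p=True
s_3={q,s}: F((q U p))=True (q U p)=True q=True p=False
s_4={p,q}: F((q U p))=True (q U p)=True q=True p=True
Evaluating at position 3: result = True

Answer: true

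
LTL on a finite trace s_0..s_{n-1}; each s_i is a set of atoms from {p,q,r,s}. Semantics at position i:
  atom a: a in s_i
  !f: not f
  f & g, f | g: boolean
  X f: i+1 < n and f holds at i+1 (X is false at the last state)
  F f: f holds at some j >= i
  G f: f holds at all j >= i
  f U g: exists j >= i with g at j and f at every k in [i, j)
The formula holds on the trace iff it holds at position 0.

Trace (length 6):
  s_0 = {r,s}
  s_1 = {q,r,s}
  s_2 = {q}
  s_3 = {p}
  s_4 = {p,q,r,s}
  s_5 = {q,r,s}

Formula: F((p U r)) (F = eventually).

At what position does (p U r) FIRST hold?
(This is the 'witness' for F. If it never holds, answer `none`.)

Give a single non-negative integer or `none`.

Answer: 0

Derivation:
s_0={r,s}: (p U r)=True p=False r=True
s_1={q,r,s}: (p U r)=True p=False r=True
s_2={q}: (p U r)=False p=False r=False
s_3={p}: (p U r)=True p=True r=False
s_4={p,q,r,s}: (p U r)=True p=True r=True
s_5={q,r,s}: (p U r)=True p=False r=True
F((p U r)) holds; first witness at position 0.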